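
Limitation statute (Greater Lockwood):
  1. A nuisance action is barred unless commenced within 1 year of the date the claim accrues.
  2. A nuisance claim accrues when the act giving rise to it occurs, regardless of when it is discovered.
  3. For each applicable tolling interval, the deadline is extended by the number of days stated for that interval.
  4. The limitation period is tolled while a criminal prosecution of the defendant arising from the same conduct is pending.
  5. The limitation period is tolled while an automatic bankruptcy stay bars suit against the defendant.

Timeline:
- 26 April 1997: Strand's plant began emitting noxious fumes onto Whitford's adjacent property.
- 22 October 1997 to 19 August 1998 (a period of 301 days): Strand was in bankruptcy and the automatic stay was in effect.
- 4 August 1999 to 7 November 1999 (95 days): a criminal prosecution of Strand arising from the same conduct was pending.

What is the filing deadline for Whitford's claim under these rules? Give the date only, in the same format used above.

The claim accrued on 26 April 1997, the date of the act.
Adding the 1 year base period to 26 April 1997 gives a deadline of 26 April 1998, before any tolling.
Because the automatic bankruptcy stay ran from 22 October 1997 to 19 August 1998, the deadline is extended by 301 days to 21 February 1999.
The pending criminal prosecution starting 4 August 1999 came too late — the period had run on 21 February 1999 — and so does not extend the deadline.

21 February 1999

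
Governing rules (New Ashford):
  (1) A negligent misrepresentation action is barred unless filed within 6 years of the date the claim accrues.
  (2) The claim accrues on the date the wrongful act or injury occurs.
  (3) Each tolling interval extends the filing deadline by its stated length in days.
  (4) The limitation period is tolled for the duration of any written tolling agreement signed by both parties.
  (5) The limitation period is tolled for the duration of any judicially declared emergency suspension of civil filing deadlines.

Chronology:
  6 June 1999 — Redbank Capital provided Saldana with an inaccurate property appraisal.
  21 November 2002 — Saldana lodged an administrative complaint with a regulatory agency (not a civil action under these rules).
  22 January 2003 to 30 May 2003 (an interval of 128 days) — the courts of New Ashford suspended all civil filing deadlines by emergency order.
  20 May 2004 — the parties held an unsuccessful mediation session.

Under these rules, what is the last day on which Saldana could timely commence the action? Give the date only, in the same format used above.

The claim accrued on 6 June 1999, the date of the act.
Adding the 6 years base period to 6 June 1999 gives a deadline of 6 June 2005, before any tolling.
Because the emergency suspension of filing deadlines ran from 22 January 2003 to 30 May 2003, the deadline is extended by 128 days to 12 October 2005.
The other events in the timeline have no effect on the limitation period under the stated rules.

12 October 2005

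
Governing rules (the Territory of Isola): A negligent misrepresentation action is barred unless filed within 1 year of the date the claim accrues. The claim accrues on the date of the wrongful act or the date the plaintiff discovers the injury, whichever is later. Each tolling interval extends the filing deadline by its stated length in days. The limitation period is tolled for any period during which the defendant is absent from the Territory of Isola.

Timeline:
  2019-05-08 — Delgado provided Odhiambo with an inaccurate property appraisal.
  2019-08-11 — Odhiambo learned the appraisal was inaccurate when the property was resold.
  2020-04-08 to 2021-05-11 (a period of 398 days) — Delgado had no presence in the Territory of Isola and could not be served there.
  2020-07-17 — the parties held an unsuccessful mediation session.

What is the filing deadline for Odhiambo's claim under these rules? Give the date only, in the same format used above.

2021-09-13

The claim accrued on 2019-08-11 — the later of the 2019-05-08 act and the 2019-08-11 discovery.
The untolled deadline — 1 year after 2019-08-11 — is 2020-08-11.
The period was tolled for 398 days by the defendant's absence from the jurisdiction (2020-04-08 to 2021-05-11), pushing the deadline to 2021-09-13.
None of the other events listed affects the running of the period under the stated rules.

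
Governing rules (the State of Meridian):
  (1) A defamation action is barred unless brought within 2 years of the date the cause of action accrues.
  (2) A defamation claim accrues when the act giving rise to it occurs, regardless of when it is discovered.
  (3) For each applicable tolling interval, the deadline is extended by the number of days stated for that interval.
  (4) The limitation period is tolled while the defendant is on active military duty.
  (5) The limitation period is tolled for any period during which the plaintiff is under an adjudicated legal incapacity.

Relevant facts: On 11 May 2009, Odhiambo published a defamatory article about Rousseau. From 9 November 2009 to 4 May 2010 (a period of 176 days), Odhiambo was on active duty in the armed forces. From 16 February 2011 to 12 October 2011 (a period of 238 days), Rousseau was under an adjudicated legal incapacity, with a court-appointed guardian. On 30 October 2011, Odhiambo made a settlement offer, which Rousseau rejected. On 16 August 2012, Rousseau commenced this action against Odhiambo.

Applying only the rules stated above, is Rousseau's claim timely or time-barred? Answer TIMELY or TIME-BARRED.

TIME-BARRED

The limitation period began to run on 11 May 2009.
Adding the 2 years base period to 11 May 2009 gives a deadline of 11 May 2011, before any tolling.
The period was tolled for 176 days by the defendant's active military service (9 November 2009 to 4 May 2010), pushing the deadline to 3 November 2011.
Because the plaintiff's legal incapacity ran from 16 February 2011 to 12 October 2011, the deadline is extended by 238 days to 28 June 2012.
The other events in the timeline have no effect on the limitation period under the stated rules.
Filing on 16 August 2012 missed the 28 June 2012 deadline — the action is time-barred.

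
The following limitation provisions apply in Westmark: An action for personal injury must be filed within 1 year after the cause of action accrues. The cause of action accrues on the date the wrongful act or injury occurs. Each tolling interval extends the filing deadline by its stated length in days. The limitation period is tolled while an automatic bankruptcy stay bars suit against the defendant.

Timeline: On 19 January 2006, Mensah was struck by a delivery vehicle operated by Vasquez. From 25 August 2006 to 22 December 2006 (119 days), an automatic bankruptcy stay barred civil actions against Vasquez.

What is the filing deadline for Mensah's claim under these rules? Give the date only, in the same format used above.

18 May 2007

The cause of action accrued on 19 January 2006, the date of the act.
Adding the 1 year base period to 19 January 2006 gives a deadline of 19 January 2007, before any tolling.
The automatic bankruptcy stay from 25 August 2006 to 22 December 2006 tolled the period for 119 days, extending the deadline to 18 May 2007.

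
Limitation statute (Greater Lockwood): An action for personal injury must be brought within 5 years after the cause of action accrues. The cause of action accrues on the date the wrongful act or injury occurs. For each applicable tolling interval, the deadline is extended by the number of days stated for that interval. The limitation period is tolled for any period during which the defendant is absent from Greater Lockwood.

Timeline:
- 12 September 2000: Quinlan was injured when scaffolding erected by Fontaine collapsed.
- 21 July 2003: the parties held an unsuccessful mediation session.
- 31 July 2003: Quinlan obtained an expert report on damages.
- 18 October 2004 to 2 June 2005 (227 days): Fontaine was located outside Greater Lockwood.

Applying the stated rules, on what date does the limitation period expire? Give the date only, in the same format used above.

The cause of action accrued on 12 September 2000, the date of the act.
The untolled deadline — 5 years after 12 September 2000 — is 12 September 2005.
The defendant's absence from the jurisdiction from 18 October 2004 to 2 June 2005 tolled the period for 227 days, extending the deadline to 27 April 2006.
None of the other events listed affects the running of the period under the stated rules.

27 April 2006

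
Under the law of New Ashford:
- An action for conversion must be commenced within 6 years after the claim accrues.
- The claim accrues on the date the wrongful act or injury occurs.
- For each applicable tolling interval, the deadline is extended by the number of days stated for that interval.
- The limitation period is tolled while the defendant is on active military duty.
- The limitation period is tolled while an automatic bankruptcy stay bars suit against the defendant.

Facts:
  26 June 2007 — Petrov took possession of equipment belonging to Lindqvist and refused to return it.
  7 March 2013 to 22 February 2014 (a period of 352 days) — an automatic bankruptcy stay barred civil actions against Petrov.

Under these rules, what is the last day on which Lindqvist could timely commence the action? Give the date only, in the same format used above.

13 June 2014

The claim accrued on 26 June 2007, when the wrongful act occurred.
The untolled deadline — 6 years after 26 June 2007 — is 26 June 2013.
Because the automatic bankruptcy stay ran from 7 March 2013 to 22 February 2014, the deadline is extended by 352 days to 13 June 2014.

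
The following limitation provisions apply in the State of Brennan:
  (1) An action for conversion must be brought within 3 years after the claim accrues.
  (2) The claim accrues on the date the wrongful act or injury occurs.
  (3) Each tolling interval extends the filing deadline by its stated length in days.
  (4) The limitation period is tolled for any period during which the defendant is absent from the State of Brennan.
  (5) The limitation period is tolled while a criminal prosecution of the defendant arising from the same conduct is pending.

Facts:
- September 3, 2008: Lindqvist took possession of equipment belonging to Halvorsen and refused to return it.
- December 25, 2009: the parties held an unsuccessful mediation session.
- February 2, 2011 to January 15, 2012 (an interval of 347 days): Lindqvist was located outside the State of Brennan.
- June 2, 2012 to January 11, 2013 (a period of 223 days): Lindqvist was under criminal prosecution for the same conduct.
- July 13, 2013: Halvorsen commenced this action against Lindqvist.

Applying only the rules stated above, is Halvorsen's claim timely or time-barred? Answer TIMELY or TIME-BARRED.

The claim accrued on September 3, 2008, the date of the act.
The untolled deadline — 3 years after September 3, 2008 — is September 3, 2011.
The defendant's absence from the jurisdiction from February 2, 2011 to January 15, 2012 tolled the period for 347 days, extending the deadline to August 15, 2012.
Because the pending criminal prosecution ran from June 2, 2012 to January 11, 2013, the deadline is extended by 223 days to March 26, 2013.
Nothing else in the chronology tolls or restarts the period.
Filing on July 13, 2013 missed the March 26, 2013 deadline — the action is time-barred.

TIME-BARRED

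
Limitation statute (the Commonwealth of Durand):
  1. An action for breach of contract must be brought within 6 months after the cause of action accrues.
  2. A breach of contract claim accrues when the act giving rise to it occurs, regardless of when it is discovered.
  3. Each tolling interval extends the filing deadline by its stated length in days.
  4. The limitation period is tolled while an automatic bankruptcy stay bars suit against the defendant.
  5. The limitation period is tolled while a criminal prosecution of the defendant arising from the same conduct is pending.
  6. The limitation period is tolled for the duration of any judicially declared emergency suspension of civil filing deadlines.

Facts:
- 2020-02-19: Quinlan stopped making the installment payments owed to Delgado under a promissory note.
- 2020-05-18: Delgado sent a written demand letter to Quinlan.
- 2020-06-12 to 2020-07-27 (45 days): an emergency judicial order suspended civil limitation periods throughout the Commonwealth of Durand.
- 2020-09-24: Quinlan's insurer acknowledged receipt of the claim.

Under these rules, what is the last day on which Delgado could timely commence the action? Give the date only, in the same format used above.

The limitation period began to run on 2020-02-19.
Adding the 6 months base period to 2020-02-19 gives a deadline of 2020-08-19, before any tolling.
The period was tolled for 45 days by the emergency suspension of filing deadlines (2020-06-12 to 2020-07-27), pushing the deadline to 2020-10-03.
Nothing else in the chronology tolls or restarts the period.

2020-10-03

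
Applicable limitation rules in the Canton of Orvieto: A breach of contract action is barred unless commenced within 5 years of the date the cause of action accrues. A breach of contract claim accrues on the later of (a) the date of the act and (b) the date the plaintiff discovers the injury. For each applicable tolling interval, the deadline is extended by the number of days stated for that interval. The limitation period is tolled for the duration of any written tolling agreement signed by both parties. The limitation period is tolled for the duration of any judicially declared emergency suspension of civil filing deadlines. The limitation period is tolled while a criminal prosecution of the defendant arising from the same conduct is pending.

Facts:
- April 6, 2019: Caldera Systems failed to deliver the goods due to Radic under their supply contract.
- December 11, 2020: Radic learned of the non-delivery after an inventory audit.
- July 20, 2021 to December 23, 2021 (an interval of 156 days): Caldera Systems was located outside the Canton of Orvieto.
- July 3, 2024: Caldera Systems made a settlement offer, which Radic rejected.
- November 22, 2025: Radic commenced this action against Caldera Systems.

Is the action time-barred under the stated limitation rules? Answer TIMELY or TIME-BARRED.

TIMELY

The claim accrued on December 11, 2020 — the later of the April 6, 2019 act and the December 11, 2020 discovery.
The untolled deadline — 5 years after December 11, 2020 — is December 11, 2025.
No stated provision tolls the period for the defendant's absence, so the interval from July 20, 2021 to December 23, 2021 has no effect on the deadline.
None of the other events listed affects the running of the period under the stated rules.
Radic filed on November 22, 2025, before the December 11, 2025 deadline, so the action is timely.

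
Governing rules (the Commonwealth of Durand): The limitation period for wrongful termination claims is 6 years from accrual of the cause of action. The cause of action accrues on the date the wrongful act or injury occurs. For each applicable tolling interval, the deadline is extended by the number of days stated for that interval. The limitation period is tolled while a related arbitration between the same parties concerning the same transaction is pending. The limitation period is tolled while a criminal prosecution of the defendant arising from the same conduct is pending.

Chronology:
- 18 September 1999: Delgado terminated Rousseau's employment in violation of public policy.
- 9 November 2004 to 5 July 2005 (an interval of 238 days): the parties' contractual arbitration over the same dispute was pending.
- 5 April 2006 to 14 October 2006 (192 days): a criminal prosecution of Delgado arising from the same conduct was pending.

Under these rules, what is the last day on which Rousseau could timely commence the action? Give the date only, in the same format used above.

The cause of action accrued on 18 September 1999, the date of the act.
Adding the 6 years base period to 18 September 1999 gives a deadline of 18 September 2005, before any tolling.
The pending related arbitration from 9 November 2004 to 5 July 2005 tolled the period for 238 days, extending the deadline to 14 May 2006.
The pending criminal prosecution from 5 April 2006 to 14 October 2006 tolled the period for 192 days, extending the deadline to 22 November 2006.

22 November 2006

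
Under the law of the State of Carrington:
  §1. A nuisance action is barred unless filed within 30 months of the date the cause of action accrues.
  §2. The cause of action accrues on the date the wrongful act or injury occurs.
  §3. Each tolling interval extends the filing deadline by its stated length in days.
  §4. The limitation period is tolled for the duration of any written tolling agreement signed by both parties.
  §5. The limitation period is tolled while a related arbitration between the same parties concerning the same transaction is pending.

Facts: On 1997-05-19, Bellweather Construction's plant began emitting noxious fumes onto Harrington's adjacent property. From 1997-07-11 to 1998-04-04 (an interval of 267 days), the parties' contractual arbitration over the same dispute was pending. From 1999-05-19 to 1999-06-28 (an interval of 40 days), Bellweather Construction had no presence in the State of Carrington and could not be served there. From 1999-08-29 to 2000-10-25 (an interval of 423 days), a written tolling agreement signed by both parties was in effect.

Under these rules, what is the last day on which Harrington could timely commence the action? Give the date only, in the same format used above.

2001-10-09

The limitation period began to run on 1997-05-19.
Adding the 30 months base period to 1997-05-19 gives a deadline of 1999-11-19, before any tolling.
Because the pending related arbitration ran from 1997-07-11 to 1998-04-04, the deadline is extended by 267 days to 2000-08-12.
Because the written tolling agreement ran from 1999-08-29 to 2000-10-25, the deadline is extended by 423 days to 2001-10-09.
The defendant's absence from the jurisdiction from 1999-05-19 to 1999-06-28 does not toll the period, because no stated rule makes the defendant's absence a tolling event.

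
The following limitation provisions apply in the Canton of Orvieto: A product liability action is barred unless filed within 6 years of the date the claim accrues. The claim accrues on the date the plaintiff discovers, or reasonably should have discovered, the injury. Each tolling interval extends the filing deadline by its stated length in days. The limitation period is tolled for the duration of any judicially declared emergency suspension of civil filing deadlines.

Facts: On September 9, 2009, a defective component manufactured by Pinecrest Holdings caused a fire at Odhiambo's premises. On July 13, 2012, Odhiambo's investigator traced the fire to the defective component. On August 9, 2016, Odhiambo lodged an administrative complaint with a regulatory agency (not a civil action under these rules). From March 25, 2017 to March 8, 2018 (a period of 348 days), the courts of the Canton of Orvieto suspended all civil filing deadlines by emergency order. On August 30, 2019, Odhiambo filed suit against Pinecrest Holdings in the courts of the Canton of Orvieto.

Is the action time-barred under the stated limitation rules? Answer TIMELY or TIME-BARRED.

TIME-BARRED

Under the discovery rule, the claim accrued on July 13, 2012, when Odhiambo discovered the injury — not on the September 9, 2009 date of the underlying act.
The untolled deadline — 6 years after July 13, 2012 — is July 13, 2018.
Because the emergency suspension of filing deadlines ran from March 25, 2017 to March 8, 2018, the deadline is extended by 348 days to June 26, 2019.
None of the other events listed affects the running of the period under the stated rules.
The August 30, 2019 filing falls after the June 26, 2019 deadline; the claim is time-barred.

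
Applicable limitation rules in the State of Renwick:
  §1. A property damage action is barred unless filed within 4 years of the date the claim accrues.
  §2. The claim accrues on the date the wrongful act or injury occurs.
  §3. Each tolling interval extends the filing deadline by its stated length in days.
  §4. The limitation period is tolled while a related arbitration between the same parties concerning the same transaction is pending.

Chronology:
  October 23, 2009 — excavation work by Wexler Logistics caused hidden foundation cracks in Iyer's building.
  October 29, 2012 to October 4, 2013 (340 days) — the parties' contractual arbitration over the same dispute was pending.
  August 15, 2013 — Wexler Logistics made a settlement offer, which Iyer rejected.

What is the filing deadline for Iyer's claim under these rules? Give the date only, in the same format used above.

September 28, 2014

The claim accrued on October 23, 2009, the date of the act.
4 years from October 23, 2009 is October 23, 2013.
The pending related arbitration from October 29, 2012 to October 4, 2013 tolled the period for 340 days, extending the deadline to September 28, 2014.
Nothing else in the chronology tolls or restarts the period.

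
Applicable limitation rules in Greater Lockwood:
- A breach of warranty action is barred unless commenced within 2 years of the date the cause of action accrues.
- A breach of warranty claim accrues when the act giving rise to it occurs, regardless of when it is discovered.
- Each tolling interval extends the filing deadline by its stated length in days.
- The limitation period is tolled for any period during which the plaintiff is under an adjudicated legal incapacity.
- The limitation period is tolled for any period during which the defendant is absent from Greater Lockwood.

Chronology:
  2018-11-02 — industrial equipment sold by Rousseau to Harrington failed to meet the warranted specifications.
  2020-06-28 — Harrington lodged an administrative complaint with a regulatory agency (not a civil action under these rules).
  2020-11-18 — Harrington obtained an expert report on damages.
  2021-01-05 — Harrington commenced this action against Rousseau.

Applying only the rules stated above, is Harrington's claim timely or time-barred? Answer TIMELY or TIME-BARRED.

TIME-BARRED

The claim accrued on 2018-11-02, when the wrongful act occurred.
2 years from 2018-11-02 is 2020-11-02.
None of the other events listed affects the running of the period under the stated rules.
The 2021-01-05 filing falls after the 2020-11-02 deadline; the claim is time-barred.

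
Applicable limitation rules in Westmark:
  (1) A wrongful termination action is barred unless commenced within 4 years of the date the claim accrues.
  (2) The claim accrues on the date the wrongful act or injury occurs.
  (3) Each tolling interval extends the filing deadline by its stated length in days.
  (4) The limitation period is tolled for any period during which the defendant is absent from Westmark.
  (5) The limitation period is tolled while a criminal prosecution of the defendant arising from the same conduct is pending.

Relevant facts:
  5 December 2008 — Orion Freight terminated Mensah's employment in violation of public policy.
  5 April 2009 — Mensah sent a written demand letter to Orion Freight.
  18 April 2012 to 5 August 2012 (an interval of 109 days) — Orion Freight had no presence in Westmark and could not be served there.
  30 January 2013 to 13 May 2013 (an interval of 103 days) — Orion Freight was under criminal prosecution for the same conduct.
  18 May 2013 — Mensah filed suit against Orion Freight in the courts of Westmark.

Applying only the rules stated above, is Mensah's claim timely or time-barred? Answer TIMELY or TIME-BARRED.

The limitation period began to run on 5 December 2008.
The untolled deadline — 4 years after 5 December 2008 — is 5 December 2012.
Because the defendant's absence from the jurisdiction ran from 18 April 2012 to 5 August 2012, the deadline is extended by 109 days to 24 March 2013.
Because the pending criminal prosecution ran from 30 January 2013 to 13 May 2013, the deadline is extended by 103 days to 5 July 2013.
Nothing else in the chronology tolls or restarts the period.
The 18 May 2013 filing precedes the 5 July 2013 deadline; the claim is timely.

TIMELY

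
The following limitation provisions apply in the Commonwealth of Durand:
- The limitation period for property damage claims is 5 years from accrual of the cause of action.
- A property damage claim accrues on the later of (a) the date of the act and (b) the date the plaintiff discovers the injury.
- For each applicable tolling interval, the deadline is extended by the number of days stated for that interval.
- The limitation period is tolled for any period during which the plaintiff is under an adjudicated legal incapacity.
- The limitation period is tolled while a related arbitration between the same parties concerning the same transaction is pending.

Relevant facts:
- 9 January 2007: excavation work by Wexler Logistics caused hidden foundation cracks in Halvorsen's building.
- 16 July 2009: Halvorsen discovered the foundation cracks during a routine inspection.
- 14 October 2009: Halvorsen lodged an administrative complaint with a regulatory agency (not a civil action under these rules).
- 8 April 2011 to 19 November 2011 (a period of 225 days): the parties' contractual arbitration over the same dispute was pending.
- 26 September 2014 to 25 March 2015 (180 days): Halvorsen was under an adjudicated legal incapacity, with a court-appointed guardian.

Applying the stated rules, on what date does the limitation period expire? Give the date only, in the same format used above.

25 August 2015

The claim accrued on 16 July 2009 — the later of the 9 January 2007 act and the 16 July 2009 discovery.
Adding the 5 years base period to 16 July 2009 gives a deadline of 16 July 2014, before any tolling.
The pending related arbitration from 8 April 2011 to 19 November 2011 tolled the period for 225 days, extending the deadline to 26 February 2015.
The period was tolled for 180 days by the plaintiff's legal incapacity (26 September 2014 to 25 March 2015), pushing the deadline to 25 August 2015.
Nothing else in the chronology tolls or restarts the period.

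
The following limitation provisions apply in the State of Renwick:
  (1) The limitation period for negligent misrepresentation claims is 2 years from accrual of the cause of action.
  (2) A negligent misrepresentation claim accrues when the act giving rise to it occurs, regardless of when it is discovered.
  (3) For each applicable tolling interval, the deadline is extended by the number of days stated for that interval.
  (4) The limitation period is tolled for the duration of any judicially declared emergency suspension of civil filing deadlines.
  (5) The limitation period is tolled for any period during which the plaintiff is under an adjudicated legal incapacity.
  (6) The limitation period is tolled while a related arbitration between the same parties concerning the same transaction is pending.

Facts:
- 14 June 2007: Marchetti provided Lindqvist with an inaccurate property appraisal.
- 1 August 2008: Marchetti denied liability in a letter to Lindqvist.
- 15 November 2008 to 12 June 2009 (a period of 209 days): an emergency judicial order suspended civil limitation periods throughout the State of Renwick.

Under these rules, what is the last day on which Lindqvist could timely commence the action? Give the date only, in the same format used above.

The cause of action accrued on 14 June 2007, the date of the act.
2 years from 14 June 2007 is 14 June 2009.
The emergency suspension of filing deadlines from 15 November 2008 to 12 June 2009 tolled the period for 209 days, extending the deadline to 9 January 2010.
Nothing else in the chronology tolls or restarts the period.

9 January 2010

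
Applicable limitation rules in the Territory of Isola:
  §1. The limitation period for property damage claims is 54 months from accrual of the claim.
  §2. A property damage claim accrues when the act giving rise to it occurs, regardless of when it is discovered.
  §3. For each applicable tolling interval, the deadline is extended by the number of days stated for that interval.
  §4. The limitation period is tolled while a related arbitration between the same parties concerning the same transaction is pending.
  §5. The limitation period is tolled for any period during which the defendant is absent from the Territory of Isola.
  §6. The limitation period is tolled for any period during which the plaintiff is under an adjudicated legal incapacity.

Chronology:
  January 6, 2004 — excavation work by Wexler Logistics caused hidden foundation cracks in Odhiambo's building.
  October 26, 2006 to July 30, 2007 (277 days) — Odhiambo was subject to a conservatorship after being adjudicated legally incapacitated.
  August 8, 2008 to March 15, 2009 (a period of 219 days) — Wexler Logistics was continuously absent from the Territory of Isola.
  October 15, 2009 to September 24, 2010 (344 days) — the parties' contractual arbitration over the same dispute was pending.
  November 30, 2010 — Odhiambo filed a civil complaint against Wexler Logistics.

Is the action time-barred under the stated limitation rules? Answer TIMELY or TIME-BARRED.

TIME-BARRED

The limitation period began to run on January 6, 2004.
The untolled deadline — 54 months after January 6, 2004 — is July 6, 2008.
The plaintiff's legal incapacity from October 26, 2006 to July 30, 2007 tolled the period for 277 days, extending the deadline to April 9, 2009.
The defendant's absence from the jurisdiction from August 8, 2008 to March 15, 2009 tolled the period for 219 days, extending the deadline to November 14, 2009.
Because the pending related arbitration ran from October 15, 2009 to September 24, 2010, the deadline is extended by 344 days to October 24, 2010.
The November 30, 2010 filing falls after the October 24, 2010 deadline; the claim is time-barred.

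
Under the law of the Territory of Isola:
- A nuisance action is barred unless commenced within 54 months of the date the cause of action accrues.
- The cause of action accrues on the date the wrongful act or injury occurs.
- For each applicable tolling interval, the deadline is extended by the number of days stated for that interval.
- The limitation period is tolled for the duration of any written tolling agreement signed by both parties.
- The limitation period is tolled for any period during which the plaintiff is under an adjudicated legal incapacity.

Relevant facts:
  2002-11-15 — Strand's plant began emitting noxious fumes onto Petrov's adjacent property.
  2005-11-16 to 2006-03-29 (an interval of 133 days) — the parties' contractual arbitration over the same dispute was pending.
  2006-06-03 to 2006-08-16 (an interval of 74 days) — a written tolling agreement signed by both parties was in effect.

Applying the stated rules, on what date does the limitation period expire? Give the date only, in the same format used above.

The cause of action accrued on 2002-11-15, the date of the act.
54 months from 2002-11-15 is 2007-05-15.
The written tolling agreement from 2006-06-03 to 2006-08-16 tolled the period for 74 days, extending the deadline to 2007-07-28.
The pending related arbitration from 2005-11-16 to 2006-03-29 does not toll the period, because no stated rule makes a pending arbitration a tolling event.

2007-07-28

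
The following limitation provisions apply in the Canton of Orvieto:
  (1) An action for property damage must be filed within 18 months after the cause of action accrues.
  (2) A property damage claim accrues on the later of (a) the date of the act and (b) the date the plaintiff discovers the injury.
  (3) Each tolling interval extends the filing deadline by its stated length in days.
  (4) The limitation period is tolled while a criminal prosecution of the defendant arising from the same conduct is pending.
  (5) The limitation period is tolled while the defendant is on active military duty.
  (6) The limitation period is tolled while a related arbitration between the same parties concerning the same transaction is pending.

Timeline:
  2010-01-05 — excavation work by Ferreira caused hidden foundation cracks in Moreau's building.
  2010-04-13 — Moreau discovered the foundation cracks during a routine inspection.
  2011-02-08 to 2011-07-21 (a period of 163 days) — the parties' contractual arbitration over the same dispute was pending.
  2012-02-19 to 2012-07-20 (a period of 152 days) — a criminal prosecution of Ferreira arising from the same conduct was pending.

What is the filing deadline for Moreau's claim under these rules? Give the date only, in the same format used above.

Because discovery on 2010-04-13 post-dates the 2010-01-05 act, accrual under the later-of rule falls on 2010-04-13.
Adding the 18 months base period to 2010-04-13 gives a deadline of 2011-10-13, before any tolling.
Because the pending related arbitration ran from 2011-02-08 to 2011-07-21, the deadline is extended by 163 days to 2012-03-24.
The period was tolled for 152 days by the pending criminal prosecution (2012-02-19 to 2012-07-20), pushing the deadline to 2012-08-23.

2012-08-23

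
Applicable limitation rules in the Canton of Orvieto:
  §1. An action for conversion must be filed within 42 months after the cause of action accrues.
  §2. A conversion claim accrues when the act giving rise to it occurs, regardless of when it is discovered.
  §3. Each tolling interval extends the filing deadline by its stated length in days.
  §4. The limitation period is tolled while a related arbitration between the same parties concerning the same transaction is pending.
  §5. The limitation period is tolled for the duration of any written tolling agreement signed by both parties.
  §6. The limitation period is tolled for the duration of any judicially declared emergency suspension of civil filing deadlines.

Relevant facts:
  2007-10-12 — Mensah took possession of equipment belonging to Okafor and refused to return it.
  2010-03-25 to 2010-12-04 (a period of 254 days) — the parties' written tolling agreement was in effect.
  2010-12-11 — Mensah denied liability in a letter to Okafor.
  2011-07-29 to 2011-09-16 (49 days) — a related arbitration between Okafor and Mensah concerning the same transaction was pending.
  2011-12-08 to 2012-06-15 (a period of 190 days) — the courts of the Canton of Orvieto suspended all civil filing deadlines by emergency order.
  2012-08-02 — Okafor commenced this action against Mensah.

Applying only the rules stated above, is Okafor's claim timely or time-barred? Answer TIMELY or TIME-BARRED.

The claim accrued on 2007-10-12, when the wrongful act occurred.
The untolled deadline — 42 months after 2007-10-12 — is 2011-04-12.
The written tolling agreement from 2010-03-25 to 2010-12-04 tolled the period for 254 days, extending the deadline to 2011-12-22.
The period was tolled for 49 days by the pending related arbitration (2011-07-29 to 2011-09-16), pushing the deadline to 2012-02-09.
The period was tolled for 190 days by the emergency suspension of filing deadlines (2011-12-08 to 2012-06-15), pushing the deadline to 2012-08-17.
Nothing else in the chronology tolls or restarts the period.
Okafor filed on 2012-08-02, before the 2012-08-17 deadline, so the action is timely.

TIMELY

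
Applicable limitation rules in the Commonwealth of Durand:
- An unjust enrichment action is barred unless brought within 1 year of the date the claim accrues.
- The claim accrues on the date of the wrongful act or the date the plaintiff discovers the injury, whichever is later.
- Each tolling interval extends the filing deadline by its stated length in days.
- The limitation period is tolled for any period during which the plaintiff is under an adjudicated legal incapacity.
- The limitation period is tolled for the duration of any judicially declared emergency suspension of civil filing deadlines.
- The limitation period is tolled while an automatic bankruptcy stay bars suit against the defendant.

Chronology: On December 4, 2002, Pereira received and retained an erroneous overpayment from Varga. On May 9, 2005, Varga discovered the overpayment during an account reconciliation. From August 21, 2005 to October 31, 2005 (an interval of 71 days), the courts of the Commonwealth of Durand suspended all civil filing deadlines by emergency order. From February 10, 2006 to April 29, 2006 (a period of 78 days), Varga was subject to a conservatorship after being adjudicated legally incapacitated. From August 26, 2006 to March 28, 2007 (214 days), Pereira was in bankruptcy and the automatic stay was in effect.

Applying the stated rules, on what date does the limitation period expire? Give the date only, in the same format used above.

Taking the later of the act (December 4, 2002) and discovery (May 9, 2005), the claim accrued on May 9, 2005.
The untolled deadline — 1 year after May 9, 2005 — is May 9, 2006.
The period was tolled for 71 days by the emergency suspension of filing deadlines (August 21, 2005 to October 31, 2005), pushing the deadline to July 19, 2006.
The period was tolled for 78 days by the plaintiff's legal incapacity (February 10, 2006 to April 29, 2006), pushing the deadline to October 5, 2006.
Because the automatic bankruptcy stay ran from August 26, 2006 to March 28, 2007, the deadline is extended by 214 days to May 7, 2007.

May 7, 2007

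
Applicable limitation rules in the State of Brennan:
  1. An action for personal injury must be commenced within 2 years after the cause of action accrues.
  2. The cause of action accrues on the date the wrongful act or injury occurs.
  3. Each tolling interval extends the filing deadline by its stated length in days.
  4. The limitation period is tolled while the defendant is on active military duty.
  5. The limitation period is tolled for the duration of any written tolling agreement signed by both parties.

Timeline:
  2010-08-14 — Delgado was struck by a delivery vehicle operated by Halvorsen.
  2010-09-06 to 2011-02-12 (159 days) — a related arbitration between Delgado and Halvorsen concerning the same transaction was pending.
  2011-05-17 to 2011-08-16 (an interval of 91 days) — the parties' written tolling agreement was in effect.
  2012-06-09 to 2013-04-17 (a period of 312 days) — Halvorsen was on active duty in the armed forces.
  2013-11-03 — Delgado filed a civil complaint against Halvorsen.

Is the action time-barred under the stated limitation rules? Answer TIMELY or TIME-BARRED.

The cause of action accrued on 2010-08-14, the date of the act.
The untolled deadline — 2 years after 2010-08-14 — is 2012-08-14.
The written tolling agreement from 2011-05-17 to 2011-08-16 tolled the period for 91 days, extending the deadline to 2012-11-13.
The defendant's active military service from 2012-06-09 to 2013-04-17 tolled the period for 312 days, extending the deadline to 2013-09-21.
Although a pending arbitration ran from 2010-09-06 to 2011-02-12, the stated rules do not make that a tolling event, so it is disregarded.
Delgado filed on 2013-11-03, after the 2013-09-21 deadline, so the action is time-barred.

TIME-BARRED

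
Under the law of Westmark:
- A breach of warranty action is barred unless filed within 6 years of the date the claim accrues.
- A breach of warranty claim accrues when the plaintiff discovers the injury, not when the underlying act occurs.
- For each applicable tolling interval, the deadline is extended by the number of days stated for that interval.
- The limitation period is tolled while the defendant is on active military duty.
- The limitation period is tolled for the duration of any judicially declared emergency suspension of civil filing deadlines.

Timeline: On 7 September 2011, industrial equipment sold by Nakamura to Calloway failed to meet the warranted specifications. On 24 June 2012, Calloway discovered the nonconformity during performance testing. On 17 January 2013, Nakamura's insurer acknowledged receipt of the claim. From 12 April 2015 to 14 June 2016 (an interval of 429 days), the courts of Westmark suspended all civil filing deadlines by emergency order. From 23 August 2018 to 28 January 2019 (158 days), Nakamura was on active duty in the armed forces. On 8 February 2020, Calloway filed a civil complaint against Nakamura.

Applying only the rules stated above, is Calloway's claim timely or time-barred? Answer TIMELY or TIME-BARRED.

Under the discovery rule, the claim accrued on 24 June 2012, when Calloway discovered the injury — not on the 7 September 2011 date of the underlying act.
Adding the 6 years base period to 24 June 2012 gives a deadline of 24 June 2018, before any tolling.
The period was tolled for 429 days by the emergency suspension of filing deadlines (12 April 2015 to 14 June 2016), pushing the deadline to 27 August 2019.
Because the defendant's active military service ran from 23 August 2018 to 28 January 2019, the deadline is extended by 158 days to 1 February 2020.
None of the other events listed affects the running of the period under the stated rules.
The 8 February 2020 filing falls after the 1 February 2020 deadline; the claim is time-barred.

TIME-BARRED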